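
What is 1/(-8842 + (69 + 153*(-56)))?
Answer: -1/17341 ≈ -5.7667e-5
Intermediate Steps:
1/(-8842 + (69 + 153*(-56))) = 1/(-8842 + (69 - 8568)) = 1/(-8842 - 8499) = 1/(-17341) = -1/17341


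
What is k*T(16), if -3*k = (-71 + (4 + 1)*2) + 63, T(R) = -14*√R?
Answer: 112/3 ≈ 37.333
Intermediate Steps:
k = -⅔ (k = -((-71 + (4 + 1)*2) + 63)/3 = -((-71 + 5*2) + 63)/3 = -((-71 + 10) + 63)/3 = -(-61 + 63)/3 = -⅓*2 = -⅔ ≈ -0.66667)
k*T(16) = -(-28)*√16/3 = -(-28)*4/3 = -⅔*(-56) = 112/3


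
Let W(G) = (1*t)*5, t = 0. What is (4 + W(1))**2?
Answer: 16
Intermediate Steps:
W(G) = 0 (W(G) = (1*0)*5 = 0*5 = 0)
(4 + W(1))**2 = (4 + 0)**2 = 4**2 = 16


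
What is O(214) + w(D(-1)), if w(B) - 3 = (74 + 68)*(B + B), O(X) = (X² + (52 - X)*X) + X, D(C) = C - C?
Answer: 11345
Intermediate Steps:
D(C) = 0
O(X) = X + X² + X*(52 - X) (O(X) = (X² + X*(52 - X)) + X = X + X² + X*(52 - X))
w(B) = 3 + 284*B (w(B) = 3 + (74 + 68)*(B + B) = 3 + 142*(2*B) = 3 + 284*B)
O(214) + w(D(-1)) = 53*214 + (3 + 284*0) = 11342 + (3 + 0) = 11342 + 3 = 11345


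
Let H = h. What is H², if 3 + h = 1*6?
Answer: 9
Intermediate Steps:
h = 3 (h = -3 + 1*6 = -3 + 6 = 3)
H = 3
H² = 3² = 9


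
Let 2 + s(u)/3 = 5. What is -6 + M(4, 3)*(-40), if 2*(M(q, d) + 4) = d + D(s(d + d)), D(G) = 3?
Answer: 34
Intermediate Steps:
s(u) = 9 (s(u) = -6 + 3*5 = -6 + 15 = 9)
M(q, d) = -5/2 + d/2 (M(q, d) = -4 + (d + 3)/2 = -4 + (3 + d)/2 = -4 + (3/2 + d/2) = -5/2 + d/2)
-6 + M(4, 3)*(-40) = -6 + (-5/2 + (½)*3)*(-40) = -6 + (-5/2 + 3/2)*(-40) = -6 - 1*(-40) = -6 + 40 = 34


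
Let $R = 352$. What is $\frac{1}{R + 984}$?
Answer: $\frac{1}{1336} \approx 0.0007485$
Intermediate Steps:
$\frac{1}{R + 984} = \frac{1}{352 + 984} = \frac{1}{1336}$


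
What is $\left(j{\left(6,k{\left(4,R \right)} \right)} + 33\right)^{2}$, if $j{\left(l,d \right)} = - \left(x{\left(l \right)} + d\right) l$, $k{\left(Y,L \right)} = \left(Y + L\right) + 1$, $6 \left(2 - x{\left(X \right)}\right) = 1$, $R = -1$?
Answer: $4$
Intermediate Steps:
$x{\left(X \right)} = \frac{11}{6}$ ($x{\left(X \right)} = 2 - \frac{1}{6} = \frac{11}{6}$)
$k{\left(Y,L \right)} = 1 + L + Y$ ($k{\left(Y,L \right)} = \left(L + Y\right) + 1 = 1 + L + Y$)
$j{\left(l,d \right)} = - l \left(\frac{11}{6} + d\right)$ ($j{\left(l,d \right)} = - \left(\frac{11}{6} + d\right) l = - l \left(\frac{11}{6} + d\right)$)
$\left(j{\left(6,k{\left(4,R \right)} \right)} + 33\right)^{2} = \left(\left(- \frac{1}{6}\right) 6 \left(11 + 6 \left(1 - 1 + 4\right)\right) + 33\right)^{2} = \left(\left(- \frac{1}{6}\right) 6 \left(11 + 6 \cdot 4\right) + 33\right)^{2} = \left(\left(- \frac{1}{6}\right) 6 \left(11 + 24\right) + 33\right)^{2} = \left(\left(- \frac{1}{6}\right) 6 \cdot 35 + 33\right)^{2} = \left(-35 + 33\right)^{2} = \left(-2\right)^{2} = 4$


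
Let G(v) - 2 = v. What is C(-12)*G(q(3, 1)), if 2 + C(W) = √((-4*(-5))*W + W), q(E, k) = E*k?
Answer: -10 + 30*I*√7 ≈ -10.0 + 79.373*I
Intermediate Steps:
G(v) = 2 + v
C(W) = -2 + √21*√W (C(W) = -2 + √((-4*(-5))*W + W) = -2 + √(20*W + W) = -2 + √(21*W) = -2 + √21*√W)
C(-12)*G(q(3, 1)) = (-2 + √21*√(-12))*(2 + 3*1) = (-2 + √21*(2*I*√3))*(2 + 3) = (-2 + 6*I*√7)*5 = -10 + 30*I*√7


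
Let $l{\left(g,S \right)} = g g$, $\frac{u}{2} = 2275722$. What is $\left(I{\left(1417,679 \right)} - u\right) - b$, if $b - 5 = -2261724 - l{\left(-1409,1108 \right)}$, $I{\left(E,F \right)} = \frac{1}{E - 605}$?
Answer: $- \frac{247208527}{812} \approx -3.0444 \cdot 10^{5}$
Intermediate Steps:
$u = 4551444$ ($u = 2 \cdot 2275722 = 4551444$)
$l{\left(g,S \right)} = g^{2}$
$I{\left(E,F \right)} = \frac{1}{-605 + E}$
$b = -4247000$ ($b = 5 - 4247005 = -4247000$)
$\left(I{\left(1417,679 \right)} - u\right) - b = \left(\frac{1}{-605 + 1417} - 4551444\right) - -4247000 = \left(\frac{1}{812} - 4551444\right) + 4247000 = - \frac{3695772527}{812} + 4247000 = - \frac{247208527}{812}$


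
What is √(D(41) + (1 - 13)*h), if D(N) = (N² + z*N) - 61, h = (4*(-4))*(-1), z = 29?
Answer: √2617 ≈ 51.157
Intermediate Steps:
h = 16 (h = -16*(-1) = 16)
D(N) = -61 + N² + 29*N (D(N) = (N² + 29*N) - 61 = -61 + N² + 29*N)
√(D(41) + (1 - 13)*h) = √((-61 + 41² + 29*41) + (1 - 13)*16) = √((-61 + 1681 + 1189) - 12*16) = √(2809 - 192) = √2617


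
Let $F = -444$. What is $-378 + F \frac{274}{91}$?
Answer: $- \frac{156054}{91} \approx -1714.9$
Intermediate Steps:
$-378 + F \frac{274}{91} = -378 - 444 \cdot \frac{274}{91} = -378 - 444 \cdot 274 \cdot \frac{1}{91} = -378 - \frac{121656}{91} = - \frac{156054}{91}$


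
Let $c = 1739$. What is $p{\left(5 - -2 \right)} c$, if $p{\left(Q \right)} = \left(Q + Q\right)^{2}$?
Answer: $340844$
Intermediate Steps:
$p{\left(Q \right)} = 4 Q^{2}$ ($p{\left(Q \right)} = \left(2 Q\right)^{2} = 4 Q^{2}$)
$p{\left(5 - -2 \right)} c = 4 \left(5 - -2\right)^{2} \cdot 1739 = 4 \left(5 + 2\right)^{2} \cdot 1739 = 4 \cdot 7^{2} \cdot 1739 = 4 \cdot 49 \cdot 1739 = 196 \cdot 1739 = 340844$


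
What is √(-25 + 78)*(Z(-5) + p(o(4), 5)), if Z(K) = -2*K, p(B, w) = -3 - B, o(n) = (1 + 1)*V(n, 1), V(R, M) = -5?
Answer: 17*√53 ≈ 123.76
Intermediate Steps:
o(n) = -10 (o(n) = (1 + 1)*(-5) = 2*(-5) = -10)
√(-25 + 78)*(Z(-5) + p(o(4), 5)) = √(-25 + 78)*(-2*(-5) + (-3 - 1*(-10))) = √53*(10 + (-3 + 10)) = √53*(10 + 7) = √53*17 = 17*√53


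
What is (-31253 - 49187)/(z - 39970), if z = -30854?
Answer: 10055/8853 ≈ 1.1358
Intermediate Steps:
(-31253 - 49187)/(z - 39970) = (-31253 - 49187)/(-30854 - 39970) = -80440/(-70824) = -80440*(-1/70824) = 10055/8853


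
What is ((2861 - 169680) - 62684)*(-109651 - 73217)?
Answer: 41968754604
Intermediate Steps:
((2861 - 169680) - 62684)*(-109651 - 73217) = (-166819 - 62684)*(-182868) = -229503*(-182868) = 41968754604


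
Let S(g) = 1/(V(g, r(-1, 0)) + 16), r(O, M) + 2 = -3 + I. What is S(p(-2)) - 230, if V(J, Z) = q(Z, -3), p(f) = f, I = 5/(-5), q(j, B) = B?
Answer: -2989/13 ≈ -229.92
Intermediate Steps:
I = -1 (I = 5*(-⅕) = -1)
r(O, M) = -6 (r(O, M) = -2 + (-3 - 1) = -2 - 4 = -6)
V(J, Z) = -3
S(g) = 1/13 (S(g) = 1/(-3 + 16) = 1/13)
S(p(-2)) - 230 = 1/13 - 230 = -2989/13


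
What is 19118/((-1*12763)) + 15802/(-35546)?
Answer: -440624677/226836799 ≈ -1.9425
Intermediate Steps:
19118/((-1*12763)) + 15802/(-35546) = 19118/(-12763) + 15802*(-1/35546) = 19118*(-1/12763) - 7901/17773 = -19118/12763 - 7901/17773 = -440624677/226836799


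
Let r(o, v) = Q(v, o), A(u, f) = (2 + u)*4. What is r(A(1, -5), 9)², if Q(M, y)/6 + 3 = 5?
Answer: 144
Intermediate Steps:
Q(M, y) = 12 (Q(M, y) = -18 + 6*5 = -18 + 30 = 12)
A(u, f) = 8 + 4*u
r(o, v) = 12
r(A(1, -5), 9)² = 12² = 144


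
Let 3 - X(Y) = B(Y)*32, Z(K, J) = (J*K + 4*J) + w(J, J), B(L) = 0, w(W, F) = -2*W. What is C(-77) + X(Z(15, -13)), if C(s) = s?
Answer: -74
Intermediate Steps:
Z(K, J) = 2*J + J*K (Z(K, J) = (J*K + 4*J) - 2*J = (4*J + J*K) - 2*J = 2*J + J*K)
X(Y) = 3 (X(Y) = 3 - 0*32 = 3 - 1*0 = 3 + 0 = 3)
C(-77) + X(Z(15, -13)) = -77 + 3 = -74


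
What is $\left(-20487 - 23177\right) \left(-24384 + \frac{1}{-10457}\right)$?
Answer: $\frac{11133599063696}{10457} \approx 1.0647 \cdot 10^{9}$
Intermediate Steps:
$\left(-20487 - 23177\right) \left(-24384 + \frac{1}{-10457}\right) = - 43664 \left(-24384 - \frac{1}{10457}\right) = \left(-43664\right) \left(- \frac{254983489}{10457}\right) = \frac{11133599063696}{10457}$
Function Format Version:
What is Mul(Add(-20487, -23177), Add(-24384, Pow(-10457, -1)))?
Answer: Rational(11133599063696, 10457) ≈ 1.0647e+9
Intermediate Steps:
Mul(Add(-20487, -23177), Add(-24384, Pow(-10457, -1))) = Mul(-43664, Add(-24384, Rational(-1, 10457))) = Mul(-43664, Rational(-254983489, 10457)) = Rational(11133599063696, 10457)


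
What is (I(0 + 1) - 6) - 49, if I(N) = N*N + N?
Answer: -53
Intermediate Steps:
I(N) = N + N² (I(N) = N² + N = N + N²)
(I(0 + 1) - 6) - 49 = ((0 + 1)*(1 + (0 + 1)) - 6) - 49 = (1*(1 + 1) - 6) - 49 = (1*2 - 6) - 49 = (2 - 6) - 49 = -4 - 49 = -53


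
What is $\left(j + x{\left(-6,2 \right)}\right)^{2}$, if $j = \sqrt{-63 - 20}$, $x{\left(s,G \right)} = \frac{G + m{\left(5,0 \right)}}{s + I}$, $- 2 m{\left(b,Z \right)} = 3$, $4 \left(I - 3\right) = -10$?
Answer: $\frac{\left(-1 + 11 i \sqrt{83}\right)^{2}}{121} \approx -82.992 - 1.6564 i$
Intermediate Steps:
$I = \frac{1}{2}$ ($I = 3 + \frac{1}{4} \left(-10\right) = 3 - \frac{5}{2} = \frac{1}{2} \approx 0.5$)
$m{\left(b,Z \right)} = - \frac{3}{2}$ ($m{\left(b,Z \right)} = \left(- \frac{1}{2}\right) 3 = - \frac{3}{2}$)
$x{\left(s,G \right)} = \frac{- \frac{3}{2} + G}{\frac{1}{2} + s}$ ($x{\left(s,G \right)} = \frac{G - \frac{3}{2}}{s + \frac{1}{2}} = \frac{- \frac{3}{2} + G}{\frac{1}{2} + s}$)
$j = i \sqrt{83}$ ($j = \sqrt{-83} = i \sqrt{83} \approx 9.1104 i$)
$\left(j + x{\left(-6,2 \right)}\right)^{2} = \left(i \sqrt{83} + \frac{-3 + 2 \cdot 2}{1 + 2 \left(-6\right)}\right)^{2} = \left(i \sqrt{83} + \frac{-3 + 4}{1 - 12}\right)^{2} = \left(i \sqrt{83} + \frac{1}{-11} \cdot 1\right)^{2} = \left(i \sqrt{83} - \frac{1}{11}\right)^{2} = \left(- \frac{1}{11} + i \sqrt{83}\right)^{2}$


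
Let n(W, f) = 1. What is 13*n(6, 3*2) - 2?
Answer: 11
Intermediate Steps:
13*n(6, 3*2) - 2 = 13*1 - 2 = 13 - 2 = 11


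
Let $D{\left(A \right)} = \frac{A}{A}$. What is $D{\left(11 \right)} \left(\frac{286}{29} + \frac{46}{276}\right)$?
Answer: $\frac{1745}{174} \approx 10.029$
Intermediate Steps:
$D{\left(A \right)} = 1$
$D{\left(11 \right)} \left(\frac{286}{29} + \frac{46}{276}\right) = 1 \left(\frac{286}{29} + \frac{46}{276}\right) = 1 \left(286 \cdot \frac{1}{29} + 46 \cdot \frac{1}{276}\right) = 1 \left(\frac{286}{29} + \frac{1}{6}\right) = 1 \cdot \frac{1745}{174} = \frac{1745}{174}$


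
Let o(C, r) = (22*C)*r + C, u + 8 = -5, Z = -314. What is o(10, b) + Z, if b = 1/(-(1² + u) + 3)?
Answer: -868/3 ≈ -289.33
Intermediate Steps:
u = -13 (u = -8 - 5 = -13)
b = 1/15 (b = 1/(-(1² - 13) + 3) = 1/(-(1 - 13) + 3) = 1/(-1*(-12) + 3) = 1/(12 + 3) = 1/15 ≈ 0.066667)
o(C, r) = C + 22*C*r (o(C, r) = 22*C*r + C = C + 22*C*r)
o(10, b) + Z = 10*(1 + 22*(1/15)) - 314 = 10*(1 + 22/15) - 314 = 10*(37/15) - 314 = 74/3 - 314 = -868/3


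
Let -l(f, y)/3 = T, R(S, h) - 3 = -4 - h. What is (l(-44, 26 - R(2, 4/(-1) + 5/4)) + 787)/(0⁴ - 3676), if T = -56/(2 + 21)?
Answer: -18269/84548 ≈ -0.21608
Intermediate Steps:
R(S, h) = -1 - h (R(S, h) = 3 + (-4 - h) = -1 - h)
T = -56/23 ≈ -2.4348
l(f, y) = 168/23 (l(f, y) = -3*(-56/23) = 168/23)
(l(-44, 26 - R(2, 4/(-1) + 5/4)) + 787)/(0⁴ - 3676) = (168/23 + 787)/(0⁴ - 3676) = 18269/(23*(0 - 3676)) = (18269/23)/(-3676) = (18269/23)*(-1/3676) = -18269/84548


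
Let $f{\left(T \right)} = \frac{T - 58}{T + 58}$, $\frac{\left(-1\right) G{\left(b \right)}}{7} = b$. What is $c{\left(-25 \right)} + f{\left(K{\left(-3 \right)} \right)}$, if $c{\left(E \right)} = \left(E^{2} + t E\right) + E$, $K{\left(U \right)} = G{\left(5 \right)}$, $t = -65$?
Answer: $\frac{51082}{23} \approx 2221.0$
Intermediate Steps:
$G{\left(b \right)} = - 7 b$
$K{\left(U \right)} = -35$ ($K{\left(U \right)} = \left(-7\right) 5 = -35$)
$f{\left(T \right)} = \frac{-58 + T}{58 + T}$
$c{\left(E \right)} = E^{2} - 64 E$ ($c{\left(E \right)} = \left(E^{2} - 65 E\right) + E = E^{2} - 64 E$)
$c{\left(-25 \right)} + f{\left(K{\left(-3 \right)} \right)} = - 25 \left(-64 - 25\right) + \frac{-58 - 35}{58 - 35} = \left(-25\right) \left(-89\right) + \frac{1}{23} \left(-93\right) = 2225 + \frac{1}{23} \left(-93\right) = 2225 - \frac{93}{23} = \frac{51082}{23}$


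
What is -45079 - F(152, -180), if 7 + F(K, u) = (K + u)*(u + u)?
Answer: -55152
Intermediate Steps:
F(K, u) = -7 + 2*u*(K + u) (F(K, u) = -7 + (K + u)*(u + u) = -7 + (K + u)*(2*u) = -7 + 2*u*(K + u))
-45079 - F(152, -180) = -45079 - (-7 + 2*(-180)² + 2*152*(-180)) = -45079 - (-7 + 2*32400 - 54720) = -45079 - (-7 + 64800 - 54720) = -45079 - 1*10073 = -45079 - 10073 = -55152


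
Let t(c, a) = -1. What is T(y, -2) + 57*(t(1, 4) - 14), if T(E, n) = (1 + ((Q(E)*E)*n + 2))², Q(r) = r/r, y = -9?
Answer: -414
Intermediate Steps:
Q(r) = 1
T(E, n) = (3 + E*n)² (T(E, n) = (1 + ((1*E)*n + 2))² = (1 + (E*n + 2))² = (1 + (2 + E*n))² = (3 + E*n)²)
T(y, -2) + 57*(t(1, 4) - 14) = (3 - 9*(-2))² + 57*(-1 - 14) = (3 + 18)² + 57*(-15) = 21² - 855 = 441 - 855 = -414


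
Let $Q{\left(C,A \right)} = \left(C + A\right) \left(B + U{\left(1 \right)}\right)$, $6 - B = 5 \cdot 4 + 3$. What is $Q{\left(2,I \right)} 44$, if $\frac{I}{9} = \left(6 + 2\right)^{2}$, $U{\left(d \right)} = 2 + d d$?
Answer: $-356048$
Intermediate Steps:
$B = -17$ ($B = 6 - \left(5 \cdot 4 + 3\right) = 6 - \left(20 + 3\right) = 6 - 23 = -17$)
$U{\left(d \right)} = 2 + d^{2}$
$I = 576$ ($I = 9 \left(6 + 2\right)^{2} = 9 \cdot 8^{2} = 9 \cdot 64 = 576$)
$Q{\left(C,A \right)} = - 14 A - 14 C$ ($Q{\left(C,A \right)} = \left(C + A\right) \left(-17 + \left(2 + 1^{2}\right)\right) = \left(A + C\right) \left(-17 + \left(2 + 1\right)\right) = \left(A + C\right) \left(-17 + 3\right) = \left(A + C\right) \left(-14\right) = - 14 A - 14 C$)
$Q{\left(2,I \right)} 44 = \left(\left(-14\right) 576 - 28\right) 44 = \left(-8064 - 28\right) 44 = \left(-8092\right) 44 = -356048$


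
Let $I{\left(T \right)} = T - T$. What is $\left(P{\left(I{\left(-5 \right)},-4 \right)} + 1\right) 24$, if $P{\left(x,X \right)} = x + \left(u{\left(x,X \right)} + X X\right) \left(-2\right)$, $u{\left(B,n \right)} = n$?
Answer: $-552$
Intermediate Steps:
$I{\left(T \right)} = 0$
$P{\left(x,X \right)} = x - 2 X - 2 X^{2}$ ($P{\left(x,X \right)} = x + \left(X + X X\right) \left(-2\right) = x + \left(X + X^{2}\right) \left(-2\right) = x - \left(2 X + 2 X^{2}\right) = x - 2 X - 2 X^{2}$)
$\left(P{\left(I{\left(-5 \right)},-4 \right)} + 1\right) 24 = \left(\left(0 - -8 - 2 \left(-4\right)^{2}\right) + 1\right) 24 = \left(\left(0 + 8 - 32\right) + 1\right) 24 = \left(-24 + 1\right) 24 = \left(-23\right) 24 = -552$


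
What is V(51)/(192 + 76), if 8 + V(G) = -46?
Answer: -27/134 ≈ -0.20149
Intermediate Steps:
V(G) = -54 (V(G) = -8 - 46 = -54)
V(51)/(192 + 76) = -54/(192 + 76) = -54/268 = -54*1/268 = -27/134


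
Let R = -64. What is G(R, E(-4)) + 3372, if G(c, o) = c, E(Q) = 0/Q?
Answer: 3308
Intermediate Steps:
E(Q) = 0
G(R, E(-4)) + 3372 = -64 + 3372 = 3308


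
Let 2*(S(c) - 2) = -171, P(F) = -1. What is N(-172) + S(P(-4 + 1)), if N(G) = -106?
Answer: -379/2 ≈ -189.50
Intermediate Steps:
S(c) = -167/2 (S(c) = 2 + (½)*(-171) = 2 - 171/2 = -167/2)
N(-172) + S(P(-4 + 1)) = -106 - 167/2 = -379/2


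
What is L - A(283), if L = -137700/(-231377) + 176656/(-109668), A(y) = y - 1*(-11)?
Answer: -1871480196374/6343663209 ≈ -295.02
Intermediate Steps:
A(y) = 11 + y (A(y) = y + 11 = 11 + y)
L = -6443212928/6343663209 (L = -137700*(-1/231377) + 176656*(-1/109668) = 137700/231377 - 44164/27417 = -6443212928/6343663209 ≈ -1.0157)
L - A(283) = -6443212928/6343663209 - (11 + 283) = -6443212928/6343663209 - 1*294 = -6443212928/6343663209 - 294 = -1871480196374/6343663209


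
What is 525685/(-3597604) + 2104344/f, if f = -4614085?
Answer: -9996151665001/16599650652340 ≈ -0.60219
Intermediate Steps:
525685/(-3597604) + 2104344/f = 525685/(-3597604) + 2104344/(-4614085) = 525685*(-1/3597604) + 2104344*(-1/4614085) = -525685/3597604 - 2104344/4614085 = -9996151665001/16599650652340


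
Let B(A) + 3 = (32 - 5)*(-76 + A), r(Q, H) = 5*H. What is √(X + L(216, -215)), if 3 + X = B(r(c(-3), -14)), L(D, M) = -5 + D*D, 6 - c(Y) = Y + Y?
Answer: √42703 ≈ 206.65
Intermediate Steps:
c(Y) = 6 - 2*Y (c(Y) = 6 - (Y + Y) = 6 - 2*Y)
L(D, M) = -5 + D²
B(A) = -2055 + 27*A (B(A) = -3 + (32 - 5)*(-76 + A) = -3 + 27*(-76 + A) = -3 + (-2052 + 27*A) = -2055 + 27*A)
X = -3948 (X = -3 + (-2055 + 27*(5*(-14))) = -3 + (-2055 + 27*(-70)) = -3 + (-2055 - 1890) = -3 - 3945 = -3948)
√(X + L(216, -215)) = √(-3948 + (-5 + 216²)) = √(-3948 + (-5 + 46656)) = √(-3948 + 46651) = √42703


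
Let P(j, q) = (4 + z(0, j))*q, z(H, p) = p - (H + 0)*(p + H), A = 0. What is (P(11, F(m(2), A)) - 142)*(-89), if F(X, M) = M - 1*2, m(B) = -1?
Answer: 15308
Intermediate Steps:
F(X, M) = -2 + M (F(X, M) = M - 2 = -2 + M)
z(H, p) = p - H*(H + p)
P(j, q) = q*(4 + j) (P(j, q) = (4 + (j - 1*0² - 1*0*j))*q = (4 + (j - 1*0 + 0))*q = (4 + (j + 0 + 0))*q = (4 + j)*q = q*(4 + j))
(P(11, F(m(2), A)) - 142)*(-89) = ((-2 + 0)*(4 + 11) - 142)*(-89) = (-2*15 - 142)*(-89) = (-30 - 142)*(-89) = -172*(-89) = 15308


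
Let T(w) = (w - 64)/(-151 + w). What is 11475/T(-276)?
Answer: 57645/4 ≈ 14411.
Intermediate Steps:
T(w) = (-64 + w)/(-151 + w)
11475/T(-276) = 11475/(((-64 - 276)/(-151 - 276))) = 11475/((-340/(-427))) = 11475/((-1/427*(-340))) = 11475/(340/427) = 11475*(427/340) = 57645/4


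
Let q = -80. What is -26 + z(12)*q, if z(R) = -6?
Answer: 454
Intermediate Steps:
-26 + z(12)*q = -26 - 6*(-80) = -26 + 480 = 454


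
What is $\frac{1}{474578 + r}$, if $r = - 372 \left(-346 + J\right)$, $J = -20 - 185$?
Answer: $\frac{1}{679550} \approx 1.4716 \cdot 10^{-6}$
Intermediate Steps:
$J = -205$ ($J = -20 - 185 = -205$)
$r = 204972$ ($r = - 372 \left(-346 - 205\right) = \left(-372\right) \left(-551\right) = 204972$)
$\frac{1}{474578 + r} = \frac{1}{474578 + 204972} = \frac{1}{679550}$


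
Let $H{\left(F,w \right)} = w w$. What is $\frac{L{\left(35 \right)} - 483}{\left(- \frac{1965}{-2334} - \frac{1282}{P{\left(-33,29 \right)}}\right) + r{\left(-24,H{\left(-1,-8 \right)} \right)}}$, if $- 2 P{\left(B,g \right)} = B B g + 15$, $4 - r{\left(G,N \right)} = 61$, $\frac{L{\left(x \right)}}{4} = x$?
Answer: $\frac{2107879746}{344616511} \approx 6.1166$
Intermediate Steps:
$H{\left(F,w \right)} = w^{2}$
$L{\left(x \right)} = 4 x$
$r{\left(G,N \right)} = -57$ ($r{\left(G,N \right)} = 4 - 61 = -57$)
$P{\left(B,g \right)} = - \frac{15}{2} - \frac{g B^{2}}{2}$ ($P{\left(B,g \right)} = - \frac{B B g + 15}{2} = - \frac{B^{2} g + 15}{2} = - \frac{g B^{2} + 15}{2} = - \frac{15 + g B^{2}}{2} = - \frac{15}{2} - \frac{g B^{2}}{2}$)
$\frac{L{\left(35 \right)} - 483}{\left(- \frac{1965}{-2334} - \frac{1282}{P{\left(-33,29 \right)}}\right) + r{\left(-24,H{\left(-1,-8 \right)} \right)}} = \frac{4 \cdot 35 - 483}{\left(- \frac{1965}{-2334} - \frac{1282}{- \frac{15}{2} - \frac{29 \left(-33\right)^{2}}{2}}\right) - 57} = \frac{140 - 483}{\left(\left(-1965\right) \left(- \frac{1}{2334}\right) - \frac{1282}{- \frac{15}{2} - \frac{29}{2} \cdot 1089}\right) - 57} = - \frac{343}{\left(\frac{655}{778} - \frac{1282}{- \frac{15}{2} - \frac{31581}{2}}\right) - 57} = - \frac{343}{\left(\frac{655}{778} - \frac{1282}{-15798}\right) - 57} = - \frac{343}{\left(\frac{655}{778} - - \frac{641}{7899}\right) - 57} = - \frac{343}{\left(\frac{655}{778} + \frac{641}{7899}\right) - 57} = - \frac{343}{\frac{5672543}{6145422} - 57} = - \frac{343}{- \frac{344616511}{6145422}} = \left(-343\right) \left(- \frac{6145422}{344616511}\right) = \frac{2107879746}{344616511}$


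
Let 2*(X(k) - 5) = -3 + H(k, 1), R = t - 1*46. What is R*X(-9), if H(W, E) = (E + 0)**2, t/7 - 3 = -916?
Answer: -25748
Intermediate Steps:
t = -6391 (t = 21 + 7*(-916) = 21 - 6412 = -6391)
H(W, E) = E**2
R = -6437 (R = -6391 - 1*46 = -6391 - 46 = -6437)
X(k) = 4 (X(k) = 5 + (-3 + 1**2)/2 = 5 + (-3 + 1)/2 = 5 + (1/2)*(-2) = 5 - 1 = 4)
R*X(-9) = -6437*4 = -25748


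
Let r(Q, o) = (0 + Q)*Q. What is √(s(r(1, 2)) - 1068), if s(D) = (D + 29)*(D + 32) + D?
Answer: I*√77 ≈ 8.775*I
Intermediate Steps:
r(Q, o) = Q² (r(Q, o) = Q*Q = Q²)
s(D) = D + (29 + D)*(32 + D) (s(D) = (29 + D)*(32 + D) + D = D + (29 + D)*(32 + D))
√(s(r(1, 2)) - 1068) = √((928 + (1²)² + 62*1²) - 1068) = √((928 + 1² + 62*1) - 1068) = √((928 + 1 + 62) - 1068) = √(991 - 1068) = √(-77) = I*√77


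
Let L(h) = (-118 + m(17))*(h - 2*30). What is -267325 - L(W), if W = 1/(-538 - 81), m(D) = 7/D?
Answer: -2887305834/10523 ≈ -2.7438e+5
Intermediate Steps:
W = -1/619 (W = 1/(-619) = -1/619 ≈ -0.0016155)
L(h) = 119940/17 - 1999*h/17 (L(h) = (-118 + 7/17)*(h - 2*30) = (-118 + 7*(1/17))*(h - 60) = (-118 + 7/17)*(-60 + h) = -1999*(-60 + h)/17 = 119940/17 - 1999*h/17)
-267325 - L(W) = -267325 - (119940/17 - 1999/17*(-1/619)) = -267325 - (119940/17 + 1999/10523) = -267325 - 1*74244859/10523 = -267325 - 74244859/10523 = -2887305834/10523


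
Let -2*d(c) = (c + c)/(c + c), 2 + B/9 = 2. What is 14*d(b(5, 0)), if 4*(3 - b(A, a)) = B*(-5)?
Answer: -7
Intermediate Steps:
B = 0 (B = -18 + 9*2 = -18 + 18 = 0)
b(A, a) = 3 (b(A, a) = 3 - 0*(-5) = 3 - ¼*0 = 3 + 0 = 3)
d(c) = -½ (d(c) = -(c + c)/(2*(c + c)) = -2*c/(2*(2*c)) = -2*c*1/(2*c)/2 = -½*1 = -½)
14*d(b(5, 0)) = 14*(-½) = -7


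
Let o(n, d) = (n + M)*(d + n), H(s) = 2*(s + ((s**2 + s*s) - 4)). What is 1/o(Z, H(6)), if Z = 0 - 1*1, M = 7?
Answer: 1/882 ≈ 0.0011338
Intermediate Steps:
H(s) = -8 + 2*s + 4*s**2 (H(s) = 2*(s + ((s**2 + s**2) - 4)) = 2*(s + (2*s**2 - 4)) = 2*(s + (-4 + 2*s**2)) = 2*(-4 + s + 2*s**2) = -8 + 2*s + 4*s**2)
Z = -1 (Z = 0 - 1 = -1)
o(n, d) = (7 + n)*(d + n) (o(n, d) = (n + 7)*(d + n) = (7 + n)*(d + n))
1/o(Z, H(6)) = 1/((-1)**2 + 7*(-8 + 2*6 + 4*6**2) + 7*(-1) + (-8 + 2*6 + 4*6**2)*(-1)) = 1/(1 + 7*(-8 + 12 + 4*36) - 7 + (-8 + 12 + 4*36)*(-1)) = 1/(1 + 7*(-8 + 12 + 144) - 7 + (-8 + 12 + 144)*(-1)) = 1/(1 + 7*148 - 7 + 148*(-1)) = 1/(1 + 1036 - 7 - 148) = 1/882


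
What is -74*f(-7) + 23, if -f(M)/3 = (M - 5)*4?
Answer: -10633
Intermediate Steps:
f(M) = 60 - 12*M (f(M) = -3*(M - 5)*4 = -3*(-5 + M)*4 = -3*(-20 + 4*M) = 60 - 12*M)
-74*f(-7) + 23 = -74*(60 - 12*(-7)) + 23 = -74*(60 + 84) + 23 = -74*144 + 23 = -10656 + 23 = -10633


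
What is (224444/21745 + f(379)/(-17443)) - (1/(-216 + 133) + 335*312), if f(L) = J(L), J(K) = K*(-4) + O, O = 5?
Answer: -3290143091841444/31481736905 ≈ -1.0451e+5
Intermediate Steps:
J(K) = 5 - 4*K (J(K) = K*(-4) + 5 = -4*K + 5 = 5 - 4*K)
f(L) = 5 - 4*L
(224444/21745 + f(379)/(-17443)) - (1/(-216 + 133) + 335*312) = (224444/21745 + (5 - 4*379)/(-17443)) - (1/(-216 + 133) + 335*312) = (224444*(1/21745) + (5 - 1516)*(-1/17443)) - (1/(-83) + 104520) = (224444/21745 - 1511*(-1/17443)) - (-1/83 + 104520) = (224444/21745 + 1511/17443) - 1*8675159/83 = 3947833387/379298035 - 8675159/83 = -3290143091841444/31481736905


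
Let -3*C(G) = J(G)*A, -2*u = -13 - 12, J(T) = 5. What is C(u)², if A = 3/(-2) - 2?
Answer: 1225/36 ≈ 34.028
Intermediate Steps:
A = -7/2 (A = 3*(-½) - 2 = -3/2 - 2 = -7/2 ≈ -3.5000)
u = 25/2 (u = -(-13 - 12)/2 = -½*(-25) = 25/2 ≈ 12.500)
C(G) = 35/6 (C(G) = -5*(-7)/(3*2) = -⅓*(-35/2) = 35/6)
C(u)² = (35/6)² = 1225/36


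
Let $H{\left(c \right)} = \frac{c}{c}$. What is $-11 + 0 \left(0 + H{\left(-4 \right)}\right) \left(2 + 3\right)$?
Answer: $-11$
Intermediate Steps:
$H{\left(c \right)} = 1$
$-11 + 0 \left(0 + H{\left(-4 \right)}\right) \left(2 + 3\right) = -11 + 0 \left(0 + 1\right) \left(2 + 3\right) = -11 + 0 \cdot 1 \cdot 5 = -11 + 0 \cdot 5 = -11 + 0 = -11$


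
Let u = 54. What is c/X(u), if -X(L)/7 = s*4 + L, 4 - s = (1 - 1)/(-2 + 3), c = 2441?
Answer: -2441/490 ≈ -4.9816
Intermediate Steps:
s = 4 (s = 4 - (1 - 1)/(-2 + 3) = 4 - 0/1 = 4 - 0 = 4 - 1*0 = 4 + 0 = 4)
X(L) = -112 - 7*L (X(L) = -7*(4*4 + L) = -7*(16 + L) = -112 - 7*L)
c/X(u) = 2441/(-112 - 7*54) = 2441/(-112 - 378) = 2441/(-490) = 2441*(-1/490) = -2441/490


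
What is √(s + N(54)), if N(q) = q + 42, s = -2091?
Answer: I*√1995 ≈ 44.665*I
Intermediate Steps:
N(q) = 42 + q
√(s + N(54)) = √(-2091 + (42 + 54)) = √(-2091 + 96) = √(-1995) = I*√1995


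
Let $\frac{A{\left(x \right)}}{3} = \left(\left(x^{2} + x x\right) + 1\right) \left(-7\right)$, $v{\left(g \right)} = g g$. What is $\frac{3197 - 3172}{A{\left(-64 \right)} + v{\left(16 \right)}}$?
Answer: $- \frac{25}{171797} \approx -0.00014552$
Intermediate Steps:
$v{\left(g \right)} = g^{2}$
$A{\left(x \right)} = -21 - 42 x^{2}$ ($A{\left(x \right)} = 3 \left(\left(x^{2} + x x\right) + 1\right) \left(-7\right) = 3 \left(\left(x^{2} + x^{2}\right) + 1\right) \left(-7\right) = 3 \left(2 x^{2} + 1\right) \left(-7\right) = 3 \left(1 + 2 x^{2}\right) \left(-7\right) = 3 \left(-7 - 14 x^{2}\right) = -21 - 42 x^{2}$)
$\frac{3197 - 3172}{A{\left(-64 \right)} + v{\left(16 \right)}} = \frac{3197 - 3172}{\left(-21 - 42 \left(-64\right)^{2}\right) + 16^{2}} = \frac{25}{\left(-21 - 172032\right) + 256} = \frac{25}{-172053 + 256} = \frac{25}{-171797} = 25 \left(- \frac{1}{171797}\right) = - \frac{25}{171797}$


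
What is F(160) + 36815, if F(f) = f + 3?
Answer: 36978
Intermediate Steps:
F(f) = 3 + f
F(160) + 36815 = (3 + 160) + 36815 = 163 + 36815 = 36978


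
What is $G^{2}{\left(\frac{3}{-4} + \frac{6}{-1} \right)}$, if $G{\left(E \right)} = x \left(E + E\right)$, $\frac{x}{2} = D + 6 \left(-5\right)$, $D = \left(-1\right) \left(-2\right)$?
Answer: $571536$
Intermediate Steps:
$D = 2$
$x = -56$ ($x = 2 \left(2 + 6 \left(-5\right)\right) = 2 \left(2 - 30\right) = 2 \left(-28\right) = -56$)
$G{\left(E \right)} = - 112 E$ ($G{\left(E \right)} = - 56 \left(E + E\right) = - 56 \cdot 2 E = - 112 E$)
$G^{2}{\left(\frac{3}{-4} + \frac{6}{-1} \right)} = \left(- 112 \left(\frac{3}{-4} + \frac{6}{-1}\right)\right)^{2} = \left(- 112 \left(3 \left(- \frac{1}{4}\right) + 6 \left(-1\right)\right)\right)^{2} = \left(- 112 \left(- \frac{3}{4} - 6\right)\right)^{2} = \left(\left(-112\right) \left(- \frac{27}{4}\right)\right)^{2} = 756^{2} = 571536$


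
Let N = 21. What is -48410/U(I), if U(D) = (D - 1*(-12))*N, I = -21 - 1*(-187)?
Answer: -24205/1869 ≈ -12.951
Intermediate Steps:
I = 166 (I = -21 + 187 = 166)
U(D) = 252 + 21*D (U(D) = (D - 1*(-12))*21 = (D + 12)*21 = (12 + D)*21 = 252 + 21*D)
-48410/U(I) = -48410/(252 + 21*166) = -48410/(252 + 3486) = -48410/3738 = -48410*1/3738 = -24205/1869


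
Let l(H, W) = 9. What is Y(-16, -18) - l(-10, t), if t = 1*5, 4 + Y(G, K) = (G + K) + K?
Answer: -65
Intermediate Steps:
Y(G, K) = -4 + G + 2*K (Y(G, K) = -4 + ((G + K) + K) = -4 + (G + 2*K) = -4 + G + 2*K)
t = 5
Y(-16, -18) - l(-10, t) = (-4 - 16 + 2*(-18)) - 1*9 = (-4 - 16 - 36) - 9 = -56 - 9 = -65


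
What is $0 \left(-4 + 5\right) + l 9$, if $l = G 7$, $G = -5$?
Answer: $-315$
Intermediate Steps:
$l = -35$ ($l = \left(-5\right) 7 = -35$)
$0 \left(-4 + 5\right) + l 9 = 0 \left(-4 + 5\right) - 315 = 0 \cdot 1 - 315 = 0 - 315 = -315$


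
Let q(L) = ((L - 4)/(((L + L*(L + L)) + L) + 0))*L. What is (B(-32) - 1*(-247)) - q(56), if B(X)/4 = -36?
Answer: 5845/57 ≈ 102.54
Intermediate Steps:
B(X) = -144 (B(X) = 4*(-36) = -144)
q(L) = L*(-4 + L)/(2*L + 2*L**2) (q(L) = ((-4 + L)/(((L + L*(2*L)) + L) + 0))*L = ((-4 + L)/(((L + 2*L**2) + L) + 0))*L = ((-4 + L)/((2*L + 2*L**2) + 0))*L = ((-4 + L)/(2*L + 2*L**2))*L = L*(-4 + L)/(2*L + 2*L**2))
(B(-32) - 1*(-247)) - q(56) = (-144 - 1*(-247)) - (-4 + 56)/(2*(1 + 56)) = (-144 + 247) - 52/(2*57) = 103 - 52/(2*57) = 103 - 1*26/57 = 103 - 26/57 = 5845/57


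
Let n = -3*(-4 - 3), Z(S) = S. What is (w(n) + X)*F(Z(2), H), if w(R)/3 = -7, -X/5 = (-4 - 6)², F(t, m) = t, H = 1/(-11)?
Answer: -1042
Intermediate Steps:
H = -1/11 ≈ -0.090909
X = -500 (X = -5*(-4 - 6)² = -5*(-10)² = -5*100 = -500)
n = 21 (n = -3*(-7) = 21)
w(R) = -21 (w(R) = 3*(-7) = -21)
(w(n) + X)*F(Z(2), H) = (-21 - 500)*2 = -521*2 = -1042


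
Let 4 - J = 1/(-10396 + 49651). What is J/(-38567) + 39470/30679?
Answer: 59750693994049/46446397960215 ≈ 1.2864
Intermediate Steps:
J = 157019/39255 (J = 4 - 1/(-10396 + 49651) = 4 - 1/39255 = 157019/39255 ≈ 4.0000)
J/(-38567) + 39470/30679 = (157019/39255)/(-38567) + 39470/30679 = (157019/39255)*(-1/38567) + 39470*(1/30679) = -157019/1513947585 + 39470/30679 = 59750693994049/46446397960215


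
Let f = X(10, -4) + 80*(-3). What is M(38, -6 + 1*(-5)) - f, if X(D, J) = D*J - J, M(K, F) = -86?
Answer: 190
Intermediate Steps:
X(D, J) = -J + D*J
f = -276 (f = -4*(-1 + 10) + 80*(-3) = -4*9 - 240 = -36 - 240 = -276)
M(38, -6 + 1*(-5)) - f = -86 - 1*(-276) = -86 + 276 = 190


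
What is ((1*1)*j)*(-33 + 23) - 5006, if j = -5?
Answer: -4956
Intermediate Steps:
((1*1)*j)*(-33 + 23) - 5006 = ((1*1)*(-5))*(-33 + 23) - 5006 = (1*(-5))*(-10) - 5006 = -5*(-10) - 5006 = 50 - 5006 = -4956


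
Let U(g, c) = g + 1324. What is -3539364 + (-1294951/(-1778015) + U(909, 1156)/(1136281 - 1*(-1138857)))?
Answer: -14317536682268943747/4045229491070 ≈ -3.5394e+6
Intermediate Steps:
U(g, c) = 1324 + g
-3539364 + (-1294951/(-1778015) + U(909, 1156)/(1136281 - 1*(-1138857))) = -3539364 + (-1294951/(-1778015) + (1324 + 909)/(1136281 - 1*(-1138857))) = -3539364 + (-1294951*(-1/1778015) + 2233/(1136281 + 1138857)) = -3539364 + (1294951/1778015 + 2233/2275138) = -3539364 + 2950162535733/4045229491070 = -14317536682268943747/4045229491070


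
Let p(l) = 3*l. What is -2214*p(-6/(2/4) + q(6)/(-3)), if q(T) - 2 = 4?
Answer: 92988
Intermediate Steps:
q(T) = 6 (q(T) = 2 + 4 = 6)
-2214*p(-6/(2/4) + q(6)/(-3)) = -6642*(-6/(2/4) + 6/(-3)) = -6642*(-6/(2*(¼)) + 6*(-⅓)) = -6642*(-6/½ - 2) = -6642*(-6*2 - 2) = -6642*(-12 - 2) = -6642*(-14) = -2214*(-42) = 92988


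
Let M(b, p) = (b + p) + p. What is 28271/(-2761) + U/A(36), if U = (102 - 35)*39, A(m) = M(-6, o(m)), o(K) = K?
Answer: 162079/5522 ≈ 29.352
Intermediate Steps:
M(b, p) = b + 2*p
A(m) = -6 + 2*m
U = 2613 (U = 67*39 = 2613)
28271/(-2761) + U/A(36) = 28271/(-2761) + 2613/(-6 + 2*36) = 28271*(-1/2761) + 2613/(-6 + 72) = -28271/2761 + 2613/66 = -28271/2761 + 2613*(1/66) = -28271/2761 + 871/22 = 162079/5522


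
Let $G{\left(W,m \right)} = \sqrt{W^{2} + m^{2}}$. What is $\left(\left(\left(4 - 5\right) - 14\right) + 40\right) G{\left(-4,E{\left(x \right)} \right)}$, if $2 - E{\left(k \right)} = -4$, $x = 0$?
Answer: $50 \sqrt{13} \approx 180.28$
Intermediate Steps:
$E{\left(k \right)} = 6$ ($E{\left(k \right)} = 2 - -4 = 2 + 4 = 6$)
$\left(\left(\left(4 - 5\right) - 14\right) + 40\right) G{\left(-4,E{\left(x \right)} \right)} = \left(\left(\left(4 - 5\right) - 14\right) + 40\right) \sqrt{\left(-4\right)^{2} + 6^{2}} = \left(\left(-1 - 14\right) + 40\right) \sqrt{16 + 36} = \left(-15 + 40\right) \sqrt{52} = 25 \cdot 2 \sqrt{13} = 50 \sqrt{13}$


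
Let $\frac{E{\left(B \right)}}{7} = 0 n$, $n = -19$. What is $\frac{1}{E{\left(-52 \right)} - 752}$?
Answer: $- \frac{1}{752} \approx -0.0013298$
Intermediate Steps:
$E{\left(B \right)} = 0$ ($E{\left(B \right)} = 7 \cdot 0 \left(-19\right) = 7 \cdot 0 = 0$)
$\frac{1}{E{\left(-52 \right)} - 752} = \frac{1}{0 - 752} = \frac{1}{-752} = - \frac{1}{752}$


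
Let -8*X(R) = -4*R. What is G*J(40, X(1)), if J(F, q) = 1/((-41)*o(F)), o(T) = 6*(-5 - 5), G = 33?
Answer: 11/820 ≈ 0.013415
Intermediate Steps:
X(R) = R/2 (X(R) = -(-1)*R/2 = R/2)
o(T) = -60 (o(T) = 6*(-10) = -60)
J(F, q) = 1/2460 (J(F, q) = 1/(-41*(-60)) = -1/41*(-1/60) = 1/2460)
G*J(40, X(1)) = 33*(1/2460) = 11/820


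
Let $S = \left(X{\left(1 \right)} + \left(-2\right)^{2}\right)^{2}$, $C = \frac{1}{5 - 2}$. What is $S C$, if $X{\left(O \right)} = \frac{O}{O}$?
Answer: $\frac{25}{3} \approx 8.3333$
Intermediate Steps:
$X{\left(O \right)} = 1$
$C = \frac{1}{3} \approx 0.33333$
$S = 25$ ($S = \left(1 + \left(-2\right)^{2}\right)^{2} = \left(1 + 4\right)^{2} = 5^{2} = 25$)
$S C = 25 \cdot \frac{1}{3} = \frac{25}{3}$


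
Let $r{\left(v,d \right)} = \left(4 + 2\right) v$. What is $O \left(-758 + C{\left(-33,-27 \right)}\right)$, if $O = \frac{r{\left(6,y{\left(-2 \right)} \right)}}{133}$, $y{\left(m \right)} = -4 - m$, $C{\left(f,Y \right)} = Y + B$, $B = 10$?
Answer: $- \frac{27900}{133} \approx -209.77$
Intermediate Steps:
$C{\left(f,Y \right)} = 10 + Y$ ($C{\left(f,Y \right)} = Y + 10 = 10 + Y$)
$r{\left(v,d \right)} = 6 v$
$O = \frac{36}{133}$ ($O = \frac{6 \cdot 6}{133} = 36 \cdot \frac{1}{133} = \frac{36}{133} \approx 0.27068$)
$O \left(-758 + C{\left(-33,-27 \right)}\right) = \frac{36 \left(-758 + \left(10 - 27\right)\right)}{133} = \frac{36 \left(-758 - 17\right)}{133} = \frac{36}{133} \left(-775\right) = - \frac{27900}{133}$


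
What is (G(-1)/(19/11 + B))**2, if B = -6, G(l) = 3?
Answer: 1089/2209 ≈ 0.49298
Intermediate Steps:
(G(-1)/(19/11 + B))**2 = (3/(19/11 - 6))**2 = (3/(-47/11))**2 = (3*(-11/47))**2 = (-33/47)**2 = 1089/2209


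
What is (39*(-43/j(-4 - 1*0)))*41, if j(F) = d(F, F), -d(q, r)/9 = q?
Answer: -22919/12 ≈ -1909.9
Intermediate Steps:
d(q, r) = -9*q
j(F) = -9*F
(39*(-43/j(-4 - 1*0)))*41 = (39*(-43*(-1/(9*(-4 - 1*0)))))*41 = (39*(-43*(-1/(9*(-4 + 0)))))*41 = (39*(-43/((-9*(-4)))))*41 = (39*(-43/36))*41 = -559/12*41 = -22919/12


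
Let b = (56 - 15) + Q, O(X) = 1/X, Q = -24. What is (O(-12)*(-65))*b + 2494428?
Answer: 29934241/12 ≈ 2.4945e+6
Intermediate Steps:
b = 17 (b = (56 - 15) - 24 = 41 - 24 = 17)
(O(-12)*(-65))*b + 2494428 = (-65/(-12))*17 + 2494428 = -1/12*(-65)*17 + 2494428 = (65/12)*17 + 2494428 = 1105/12 + 2494428 = 29934241/12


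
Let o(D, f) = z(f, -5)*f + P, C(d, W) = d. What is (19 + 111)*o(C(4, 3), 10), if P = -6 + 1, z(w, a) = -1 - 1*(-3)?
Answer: 1950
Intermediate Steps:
z(w, a) = 2 (z(w, a) = -1 + 3 = 2)
P = -5
o(D, f) = -5 + 2*f (o(D, f) = 2*f - 5 = -5 + 2*f)
(19 + 111)*o(C(4, 3), 10) = (19 + 111)*(-5 + 2*10) = 130*(-5 + 20) = 130*15 = 1950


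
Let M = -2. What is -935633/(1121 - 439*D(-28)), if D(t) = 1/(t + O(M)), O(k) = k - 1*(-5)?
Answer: -23390825/28464 ≈ -821.77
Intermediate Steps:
O(k) = 5 + k (O(k) = k + 5 = 5 + k)
D(t) = 1/(3 + t) (D(t) = 1/(t + (5 - 2)) = 1/(t + 3) = 1/(3 + t))
-935633/(1121 - 439*D(-28)) = -935633/(1121 - 439/(3 - 28)) = -935633/(1121 - 439/(-25)) = -935633/(1121 - 439*(-1/25)) = -935633/(1121 + 439/25) = -935633/28464/25 = -935633*25/28464 = -23390825/28464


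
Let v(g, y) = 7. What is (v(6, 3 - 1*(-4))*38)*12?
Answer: 3192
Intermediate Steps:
(v(6, 3 - 1*(-4))*38)*12 = (7*38)*12 = 266*12 = 3192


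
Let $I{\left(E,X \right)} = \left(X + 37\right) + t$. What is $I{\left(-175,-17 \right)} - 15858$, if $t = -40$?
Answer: $-15878$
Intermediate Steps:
$I{\left(E,X \right)} = -3 + X$ ($I{\left(E,X \right)} = \left(X + 37\right) - 40 = \left(37 + X\right) - 40 = -3 + X$)
$I{\left(-175,-17 \right)} - 15858 = \left(-3 - 17\right) - 15858 = -20 - 15858 = -15878$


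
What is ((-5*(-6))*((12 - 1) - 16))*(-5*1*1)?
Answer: 750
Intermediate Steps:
((-5*(-6))*((12 - 1) - 16))*(-5*1*1) = (30*(11 - 16))*(-5*1) = (30*(-5))*(-5) = -150*(-5) = 750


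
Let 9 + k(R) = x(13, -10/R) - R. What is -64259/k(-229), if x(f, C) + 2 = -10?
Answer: -4943/16 ≈ -308.94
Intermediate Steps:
x(f, C) = -12 (x(f, C) = -2 - 10 = -12)
k(R) = -21 - R (k(R) = -9 + (-12 - R) = -21 - R)
-64259/k(-229) = -64259/(-21 - 1*(-229)) = -64259/(-21 + 229) = -64259/208 = -64259*1/208 = -4943/16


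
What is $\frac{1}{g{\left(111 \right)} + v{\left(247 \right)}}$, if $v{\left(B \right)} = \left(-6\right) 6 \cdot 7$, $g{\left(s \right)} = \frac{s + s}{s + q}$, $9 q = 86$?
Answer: $- \frac{1085}{271422} \approx -0.0039975$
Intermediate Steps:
$q = \frac{86}{9}$ ($q = \frac{1}{9} \cdot 86 = \frac{86}{9} \approx 9.5556$)
$g{\left(s \right)} = \frac{2 s}{\frac{86}{9} + s}$ ($g{\left(s \right)} = \frac{s + s}{s + \frac{86}{9}} = \frac{2 s}{\frac{86}{9} + s}$)
$v{\left(B \right)} = -252$ ($v{\left(B \right)} = \left(-36\right) 7 = -252$)
$\frac{1}{g{\left(111 \right)} + v{\left(247 \right)}} = \frac{1}{18 \cdot 111 \frac{1}{86 + 9 \cdot 111} - 252} = \frac{1}{18 \cdot 111 \frac{1}{86 + 999} - 252} = \frac{1}{18 \cdot 111 \cdot \frac{1}{1085} - 252} = \frac{1}{\frac{1998}{1085} - 252} = \frac{1}{- \frac{271422}{1085}} = - \frac{1085}{271422}$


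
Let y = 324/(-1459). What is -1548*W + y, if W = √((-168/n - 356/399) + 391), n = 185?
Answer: -324/1459 - 516*√2120614378995/24605 ≈ -30539.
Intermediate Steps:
y = -324/1459 (y = 324*(-1/1459) = -324/1459 ≈ -0.22207)
W = √2120614378995/73815 (W = √((-168/185 - 356/399) + 391) = √(-132892/73815 + 391) = √(28728773/73815) = √2120614378995/73815 ≈ 19.728)
-1548*W + y = -516*√2120614378995/24605 - 324/1459 = -324/1459 - 516*√2120614378995/24605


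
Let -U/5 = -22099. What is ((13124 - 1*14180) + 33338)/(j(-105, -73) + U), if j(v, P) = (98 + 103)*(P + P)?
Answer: 32282/81149 ≈ 0.39781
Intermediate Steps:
U = 110495 (U = -5*(-22099) = 110495)
j(v, P) = 402*P (j(v, P) = 201*(2*P) = 402*P)
((13124 - 1*14180) + 33338)/(j(-105, -73) + U) = ((13124 - 1*14180) + 33338)/(402*(-73) + 110495) = ((13124 - 14180) + 33338)/(-29346 + 110495) = (-1056 + 33338)/81149 = 32282*(1/81149) = 32282/81149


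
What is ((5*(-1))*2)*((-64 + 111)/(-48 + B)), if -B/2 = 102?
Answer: 235/126 ≈ 1.8651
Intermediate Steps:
B = -204 (B = -2*102 = -204)
((5*(-1))*2)*((-64 + 111)/(-48 + B)) = ((5*(-1))*2)*((-64 + 111)/(-48 - 204)) = (-5*2)*(47/(-252)) = -470*(-1)/252 = -10*(-47/252) = 235/126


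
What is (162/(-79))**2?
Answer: 26244/6241 ≈ 4.2051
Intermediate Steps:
(162/(-79))**2 = (162*(-1/79))**2 = (-162/79)**2 = 26244/6241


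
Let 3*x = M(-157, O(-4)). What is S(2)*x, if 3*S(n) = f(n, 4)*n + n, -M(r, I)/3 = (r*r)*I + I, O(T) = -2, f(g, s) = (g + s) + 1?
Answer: 788800/3 ≈ 2.6293e+5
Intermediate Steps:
f(g, s) = 1 + g + s
M(r, I) = -3*I - 3*I*r² (M(r, I) = -3*((r*r)*I + I) = -3*(r²*I + I) = -3*(I*r² + I) = -3*(I + I*r²) = -3*I - 3*I*r²)
x = 49300 (x = (-3*(-2)*(1 + (-157)²))/3 = (-3*(-2)*(1 + 24649))/3 = (-3*(-2)*24650)/3 = (⅓)*147900 = 49300)
S(n) = n/3 + n*(5 + n)/3 (S(n) = ((1 + n + 4)*n + n)/3 = ((5 + n)*n + n)/3 = (n*(5 + n) + n)/3 = (n + n*(5 + n))/3 = n/3 + n*(5 + n)/3)
S(2)*x = ((⅓)*2*(6 + 2))*49300 = ((⅓)*2*8)*49300 = (16/3)*49300 = 788800/3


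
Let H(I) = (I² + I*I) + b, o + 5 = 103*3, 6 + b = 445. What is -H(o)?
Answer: -185271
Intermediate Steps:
b = 439 (b = -6 + 445 = 439)
o = 304 (o = -5 + 103*3 = -5 + 309 = 304)
H(I) = 439 + 2*I² (H(I) = (I² + I*I) + 439 = (I² + I²) + 439 = 2*I² + 439 = 439 + 2*I²)
-H(o) = -(439 + 2*304²) = -(439 + 2*92416) = -(439 + 184832) = -1*185271 = -185271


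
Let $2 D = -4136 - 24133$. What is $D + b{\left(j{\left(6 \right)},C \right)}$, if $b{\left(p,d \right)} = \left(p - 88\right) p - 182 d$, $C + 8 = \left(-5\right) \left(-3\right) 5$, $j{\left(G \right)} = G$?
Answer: $- \frac{53641}{2} \approx -26821.0$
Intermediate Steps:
$C = 67$ ($C = -8 + \left(-5\right) \left(-3\right) 5 = -8 + 15 \cdot 5 = -8 + 75 = 67$)
$D = - \frac{28269}{2}$ ($D = \frac{-4136 - 24133}{2} = \frac{1}{2} \left(-28269\right) = - \frac{28269}{2} \approx -14135.0$)
$b{\left(p,d \right)} = - 182 d + p \left(-88 + p\right)$ ($b{\left(p,d \right)} = \left(p - 88\right) p - 182 d = \left(-88 + p\right) p - 182 d = p \left(-88 + p\right) - 182 d = - 182 d + p \left(-88 + p\right)$)
$D + b{\left(j{\left(6 \right)},C \right)} = - \frac{28269}{2} - \left(12722 - 36\right) = - \frac{28269}{2} - 12686 = - \frac{53641}{2}$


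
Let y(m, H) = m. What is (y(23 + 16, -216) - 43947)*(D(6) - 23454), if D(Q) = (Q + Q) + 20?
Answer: 1028413176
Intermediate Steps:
D(Q) = 20 + 2*Q (D(Q) = 2*Q + 20 = 20 + 2*Q)
(y(23 + 16, -216) - 43947)*(D(6) - 23454) = ((23 + 16) - 43947)*((20 + 2*6) - 23454) = (39 - 43947)*((20 + 12) - 23454) = -43908*(32 - 23454) = -43908*(-23422) = 1028413176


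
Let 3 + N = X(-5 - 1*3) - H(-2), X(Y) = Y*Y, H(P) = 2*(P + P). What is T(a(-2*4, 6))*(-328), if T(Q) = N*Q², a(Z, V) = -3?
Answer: -203688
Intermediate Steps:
H(P) = 4*P (H(P) = 2*(2*P) = 4*P)
X(Y) = Y²
N = 69 (N = -3 + ((-5 - 1*3)² - 4*(-2)) = -3 + ((-5 - 3)² - 1*(-8)) = -3 + ((-8)² + 8) = -3 + (64 + 8) = -3 + 72 = 69)
T(Q) = 69*Q²
T(a(-2*4, 6))*(-328) = (69*(-3)²)*(-328) = (69*9)*(-328) = 621*(-328) = -203688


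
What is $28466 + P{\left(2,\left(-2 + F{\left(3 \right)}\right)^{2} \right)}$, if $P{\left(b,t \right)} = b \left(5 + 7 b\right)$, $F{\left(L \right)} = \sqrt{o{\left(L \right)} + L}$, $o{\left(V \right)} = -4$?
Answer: $28504$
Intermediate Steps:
$F{\left(L \right)} = \sqrt{-4 + L}$
$28466 + P{\left(2,\left(-2 + F{\left(3 \right)}\right)^{2} \right)} = 28466 + 2 \left(5 + 7 \cdot 2\right) = 28466 + 2 \left(5 + 14\right) = 28466 + 2 \cdot 19 = 28466 + 38 = 28504$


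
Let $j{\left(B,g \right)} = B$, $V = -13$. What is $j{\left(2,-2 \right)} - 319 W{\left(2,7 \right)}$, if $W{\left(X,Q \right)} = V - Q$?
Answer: $6382$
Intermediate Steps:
$W{\left(X,Q \right)} = -13 - Q$
$j{\left(2,-2 \right)} - 319 W{\left(2,7 \right)} = 2 - 319 \left(-13 - 7\right) = 2 - -6380 = 2 + 6380 = 6382$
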